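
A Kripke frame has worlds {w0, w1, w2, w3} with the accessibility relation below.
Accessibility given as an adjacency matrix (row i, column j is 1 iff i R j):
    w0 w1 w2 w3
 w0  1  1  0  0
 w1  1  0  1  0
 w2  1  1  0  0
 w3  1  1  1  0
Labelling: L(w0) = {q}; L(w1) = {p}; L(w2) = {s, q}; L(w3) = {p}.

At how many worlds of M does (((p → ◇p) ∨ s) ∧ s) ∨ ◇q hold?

4

Let φ = (((p → ◇p) ∨ s) ∧ s) ∨ ◇q. Evaluate φ at each world:
  w0 (successors {w0, w1}): φ is true.
  w1 (successors {w0, w2}): φ is true.
  w2 (successors {w0, w1}): φ is true.
  w3 (successors {w0, w1, w2}): φ is true.
For instance, at w1:
  At w1: ((p → ◇p) ∨ s) ∧ s is false, ◇q is true, so (((p → ◇p) ∨ s) ∧ s) ∨ ◇q is true.
    At w1: (p → ◇p) ∨ s is false, s is false, so ((p → ◇p) ∨ s) ∧ s is false.
      At w1: p → ◇p is false, s is false, so (p → ◇p) ∨ s is false.
    At w1: ◇q requires q at some successor in {w0, w2}.
      q holds at w0, so ◇q is true at w1.
Satisfying worlds: {w0, w1, w2, w3}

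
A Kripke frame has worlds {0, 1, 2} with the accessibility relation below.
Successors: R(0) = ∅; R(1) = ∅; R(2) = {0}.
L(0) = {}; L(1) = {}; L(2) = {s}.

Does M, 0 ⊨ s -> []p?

At 0: s is false, []p is true, so s -> []p is true.
  At 0: no accessible worlds, so []p holds vacuously.

Yes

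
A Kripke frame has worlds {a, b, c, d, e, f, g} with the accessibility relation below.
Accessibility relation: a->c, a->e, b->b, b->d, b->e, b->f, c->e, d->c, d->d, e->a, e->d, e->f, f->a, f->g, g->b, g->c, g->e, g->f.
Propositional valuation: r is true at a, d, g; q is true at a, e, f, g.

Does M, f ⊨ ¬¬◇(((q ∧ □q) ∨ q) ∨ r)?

Yes

At f: ¬◇(((q ∧ □q) ∨ q) ∨ r) is false, so ¬¬◇(((q ∧ □q) ∨ q) ∨ r) is true.
  At f: ◇(((q ∧ □q) ∨ q) ∨ r) is true, so ¬◇(((q ∧ □q) ∨ q) ∨ r) is false.
    At f: ◇(((q ∧ □q) ∨ q) ∨ r) requires ((q ∧ □q) ∨ q) ∨ r at some successor in {a, g}.
      ((q ∧ □q) ∨ q) ∨ r holds at a, so ◇(((q ∧ □q) ∨ q) ∨ r) is true at f.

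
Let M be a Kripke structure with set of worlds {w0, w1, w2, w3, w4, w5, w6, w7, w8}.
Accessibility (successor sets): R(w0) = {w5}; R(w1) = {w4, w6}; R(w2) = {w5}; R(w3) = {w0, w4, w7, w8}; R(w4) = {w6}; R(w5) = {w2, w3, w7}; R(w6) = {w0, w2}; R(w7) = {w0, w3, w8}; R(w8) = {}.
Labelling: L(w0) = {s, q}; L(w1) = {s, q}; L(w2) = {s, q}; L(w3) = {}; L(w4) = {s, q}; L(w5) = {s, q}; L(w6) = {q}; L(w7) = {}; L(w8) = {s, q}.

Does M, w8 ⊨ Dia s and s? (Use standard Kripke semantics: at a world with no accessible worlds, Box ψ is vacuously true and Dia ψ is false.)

No

At w8: Dia s is false, s is true, so Dia s and s is false.
  At w8: no accessible worlds, so Dia s is false.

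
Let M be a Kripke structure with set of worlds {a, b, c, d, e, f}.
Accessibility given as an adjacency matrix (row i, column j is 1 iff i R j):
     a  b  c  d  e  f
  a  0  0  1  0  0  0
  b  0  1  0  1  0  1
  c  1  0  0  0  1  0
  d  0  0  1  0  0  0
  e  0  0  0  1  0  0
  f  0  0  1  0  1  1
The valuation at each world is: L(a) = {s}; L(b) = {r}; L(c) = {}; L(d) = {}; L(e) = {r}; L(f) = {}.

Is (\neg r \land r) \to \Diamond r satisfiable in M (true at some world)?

Let φ = (\neg r \land r) \to \Diamond r. Evaluate φ at each world:
  a (successors {c}): φ is true.
  b (successors {b, d, f}): φ is true.
  c (successors {a, e}): φ is true.
  d (successors {c}): φ is true.
  e (successors {d}): φ is true.
  f (successors {c, e, f}): φ is true.
Detail at a (witness):
  At a: \neg r \land r is false, \Diamond r is false, so (\neg r \land r) \to \Diamond r is true.
    At a: \Diamond r requires r at some successor in {c}.
      At c: r is false.
    So \Diamond r is false at a.

Yes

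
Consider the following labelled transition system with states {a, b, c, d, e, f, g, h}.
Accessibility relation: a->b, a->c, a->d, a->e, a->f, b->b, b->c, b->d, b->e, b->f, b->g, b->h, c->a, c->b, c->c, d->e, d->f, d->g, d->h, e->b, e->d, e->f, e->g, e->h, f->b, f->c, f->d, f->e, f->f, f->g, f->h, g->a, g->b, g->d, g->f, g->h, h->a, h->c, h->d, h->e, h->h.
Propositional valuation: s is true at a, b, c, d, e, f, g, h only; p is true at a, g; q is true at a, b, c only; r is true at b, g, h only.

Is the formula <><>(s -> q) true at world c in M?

At c: <><>(s -> q) requires <>(s -> q) at some successor in {a, b, c}.
  <>(s -> q) holds at a, so <><>(s -> q) is true at c.
    At a: <>(s -> q) requires s -> q at some successor in {b, c, d, e, f}.
      s -> q holds at b, so <>(s -> q) is true at a.

Yes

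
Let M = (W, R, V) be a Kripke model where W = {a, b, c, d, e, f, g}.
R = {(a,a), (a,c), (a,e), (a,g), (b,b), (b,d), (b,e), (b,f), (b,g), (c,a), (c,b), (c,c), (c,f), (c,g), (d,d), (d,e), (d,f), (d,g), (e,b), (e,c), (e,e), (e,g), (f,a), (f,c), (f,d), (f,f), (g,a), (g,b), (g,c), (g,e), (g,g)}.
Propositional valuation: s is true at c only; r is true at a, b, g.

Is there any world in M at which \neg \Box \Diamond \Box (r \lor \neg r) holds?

Let φ = \neg \Box \Diamond \Box (r \lor \neg r). Evaluate φ at each world:
  a (successors {a, c, e, g}): φ is false.
  b (successors {b, d, e, f, g}): φ is false.
  c (successors {a, b, c, f, g}): φ is false.
  d (successors {d, e, f, g}): φ is false.
  e (successors {b, c, e, g}): φ is false.
  f (successors {a, c, d, f}): φ is false.
  g (successors {a, b, c, e, g}): φ is false.
For instance, at a:
  At a: \Box \Diamond \Box (r \lor \neg r) is true, so \neg \Box \Diamond \Box (r \lor \neg r) is false.
    At a: \Box \Diamond \Box (r \lor \neg r) requires \Diamond \Box (r \lor \neg r) at every successor {a, c, e, g}.
      At a: \Diamond \Box (r \lor \neg r) is true.
      At c: \Diamond \Box (r \lor \neg r) is true.
      At e: \Diamond \Box (r \lor \neg r) is true.
      At g: \Diamond \Box (r \lor \neg r) is true.
    So \Box \Diamond \Box (r \lor \neg r) is true at a.

No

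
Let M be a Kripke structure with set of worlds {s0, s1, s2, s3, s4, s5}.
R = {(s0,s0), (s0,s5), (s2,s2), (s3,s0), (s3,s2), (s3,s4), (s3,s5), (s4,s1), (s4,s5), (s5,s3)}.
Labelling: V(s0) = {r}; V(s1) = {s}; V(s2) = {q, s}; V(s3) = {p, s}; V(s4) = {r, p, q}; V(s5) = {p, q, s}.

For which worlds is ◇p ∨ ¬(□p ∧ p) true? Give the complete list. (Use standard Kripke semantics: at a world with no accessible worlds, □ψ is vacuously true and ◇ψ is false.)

s0, s1, s2, s3, s4, s5

Recall that □ψ holds at a world iff ψ holds at every accessible world, and ◇ψ holds iff ψ holds at some accessible world.
Let φ = ◇p ∨ ¬(□p ∧ p). Evaluate φ at each world:
  s0 (successors {s0, s5}): φ is true.
  s1 (successors ∅): φ is true.
  s2 (successors {s2}): φ is true.
  s3 (successors {s0, s2, s4, s5}): φ is true.
  s4 (successors {s1, s5}): φ is true.
  s5 (successors {s3}): φ is true.
For instance, at s5:
  At s5: ◇p is true, ¬(□p ∧ p) is false, so ◇p ∨ ¬(□p ∧ p) is true.
    At s5: ◇p requires p at some successor in {s3}.
      p holds at s3, so ◇p is true at s5.
    At s5: □p ∧ p is true, so ¬(□p ∧ p) is false.
      At s5: □p is true, p is true, so □p ∧ p is true.
Satisfying worlds: {s0, s1, s2, s3, s4, s5}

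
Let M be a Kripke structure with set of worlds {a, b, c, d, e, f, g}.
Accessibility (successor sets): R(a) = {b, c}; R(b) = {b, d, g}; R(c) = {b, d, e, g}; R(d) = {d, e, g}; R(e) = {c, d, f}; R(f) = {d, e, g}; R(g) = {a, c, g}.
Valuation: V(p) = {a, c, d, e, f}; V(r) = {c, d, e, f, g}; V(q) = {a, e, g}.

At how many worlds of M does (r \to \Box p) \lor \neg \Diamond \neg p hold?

3

Let φ = (r \to \Box p) \lor \neg \Diamond \neg p. Evaluate φ at each world:
  a (successors {b, c}): φ is true.
  b (successors {b, d, g}): φ is true.
  c (successors {b, d, e, g}): φ is false.
  d (successors {d, e, g}): φ is false.
  e (successors {c, d, f}): φ is true.
  f (successors {d, e, g}): φ is false.
  g (successors {a, c, g}): φ is false.
For instance, at b:
  At b: r \to \Box p is true, \neg \Diamond \neg p is false, so (r \to \Box p) \lor \neg \Diamond \neg p is true.
    At b: r is false, \Box p is false, so r \to \Box p is true.
      At b: \Box p requires p at every successor {b, d, g}.
        p fails at b, so \Box p is false at b.
    At b: \Diamond \neg p is true, so \neg \Diamond \neg p is false.
      At b: \Diamond \neg p requires \neg p at some successor in {b, d, g}.
        \neg p holds at b, so \Diamond \neg p is true at b.
Satisfying worlds: {a, b, e}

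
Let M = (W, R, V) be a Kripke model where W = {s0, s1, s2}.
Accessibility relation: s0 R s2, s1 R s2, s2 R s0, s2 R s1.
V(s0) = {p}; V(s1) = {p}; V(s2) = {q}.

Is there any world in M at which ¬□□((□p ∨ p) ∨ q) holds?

No

Let φ = ¬□□((□p ∨ p) ∨ q). Evaluate φ at each world:
  s0 (successors {s2}): φ is false.
  s1 (successors {s2}): φ is false.
  s2 (successors {s0, s1}): φ is false.
For instance, at s2:
  At s2: □□((□p ∨ p) ∨ q) is true, so ¬□□((□p ∨ p) ∨ q) is false.
    At s2: □□((□p ∨ p) ∨ q) requires □((□p ∨ p) ∨ q) at every successor {s0, s1}.
      At s0: □((□p ∨ p) ∨ q) is true.
      At s1: □((□p ∨ p) ∨ q) is true.
    So □□((□p ∨ p) ∨ q) is true at s2.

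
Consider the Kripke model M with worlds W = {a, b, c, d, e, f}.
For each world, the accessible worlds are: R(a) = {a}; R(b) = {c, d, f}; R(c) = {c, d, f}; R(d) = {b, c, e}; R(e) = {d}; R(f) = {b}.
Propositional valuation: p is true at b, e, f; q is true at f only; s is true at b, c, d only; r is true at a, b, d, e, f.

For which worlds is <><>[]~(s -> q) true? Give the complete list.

b, c, d, e, f

Recall that []ψ holds at a world iff ψ holds at every accessible world, and <>ψ holds iff ψ holds at some accessible world.
Let φ = <><>[]~(s -> q). Evaluate φ at each world:
  a (successors {a}): φ is false.
  b (successors {c, d, f}): φ is true.
  c (successors {c, d, f}): φ is true.
  d (successors {b, c, e}): φ is true.
  e (successors {d}): φ is true.
  f (successors {b}): φ is true.
For instance, at e:
  At e: <><>[]~(s -> q) requires <>[]~(s -> q) at some successor in {d}.
    <>[]~(s -> q) holds at d, so <><>[]~(s -> q) is true at e.
      At d: <>[]~(s -> q) requires []~(s -> q) at some successor in {b, c, e}.
        []~(s -> q) holds at e, so <>[]~(s -> q) is true at d.
Satisfying worlds: {b, c, d, e, f}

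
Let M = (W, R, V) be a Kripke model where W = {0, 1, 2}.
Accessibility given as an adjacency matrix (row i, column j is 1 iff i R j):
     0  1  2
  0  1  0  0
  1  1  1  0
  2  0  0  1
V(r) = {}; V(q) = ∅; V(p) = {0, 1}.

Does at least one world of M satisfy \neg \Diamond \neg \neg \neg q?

No

Let φ = \neg \Diamond \neg \neg \neg q. Evaluate φ at each world:
  0 (successors {0}): φ is false.
  1 (successors {0, 1}): φ is false.
  2 (successors {2}): φ is false.
For instance, at 0:
  At 0: \Diamond \neg \neg \neg q is true, so \neg \Diamond \neg \neg \neg q is false.
    At 0: \Diamond \neg \neg \neg q requires \neg \neg \neg q at some successor in {0}.
      \neg \neg \neg q holds at 0, so \Diamond \neg \neg \neg q is true at 0.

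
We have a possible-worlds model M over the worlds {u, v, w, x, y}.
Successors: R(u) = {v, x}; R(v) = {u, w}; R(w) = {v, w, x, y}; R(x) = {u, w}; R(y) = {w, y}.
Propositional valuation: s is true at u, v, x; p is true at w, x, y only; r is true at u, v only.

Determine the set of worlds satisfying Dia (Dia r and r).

Let φ = Dia (Dia r and r). Evaluate φ at each world:
  u (successors {v, x}): φ is true.
  v (successors {u, w}): φ is true.
  w (successors {v, w, x, y}): φ is true.
  x (successors {u, w}): φ is true.
  y (successors {w, y}): φ is false.
For instance, at u:
  At u: Dia (Dia r and r) requires Dia r and r at some successor in {v, x}.
    Dia r and r holds at v, so Dia (Dia r and r) is true at u.
      At v: Dia r is true, r is true, so Dia r and r is true.
Satisfying worlds: {u, v, w, x}

u, v, w, x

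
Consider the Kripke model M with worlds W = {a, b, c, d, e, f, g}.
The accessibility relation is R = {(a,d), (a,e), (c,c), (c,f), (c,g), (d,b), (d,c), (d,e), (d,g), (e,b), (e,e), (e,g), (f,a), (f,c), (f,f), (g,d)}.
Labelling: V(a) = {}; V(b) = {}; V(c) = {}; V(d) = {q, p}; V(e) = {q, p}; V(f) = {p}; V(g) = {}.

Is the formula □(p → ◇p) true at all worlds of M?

Let φ = □(p → ◇p). Evaluate φ at each world:
  a (successors {d, e}): φ is true.
  b (successors ∅): φ is true.
  c (successors {c, f, g}): φ is true.
  d (successors {b, c, e, g}): φ is true.
  e (successors {b, e, g}): φ is true.
  f (successors {a, c, f}): φ is true.
  g (successors {d}): φ is true.
For instance, at e:
  At e: □(p → ◇p) requires p → ◇p at every successor {b, e, g}.
      At b: p is false, ◇p is false, so p → ◇p is true.
      At e: p is true, ◇p is true, so p → ◇p is true.
      At g: p is false, ◇p is true, so p → ◇p is true.
  So □(p → ◇p) is true at e.

Yes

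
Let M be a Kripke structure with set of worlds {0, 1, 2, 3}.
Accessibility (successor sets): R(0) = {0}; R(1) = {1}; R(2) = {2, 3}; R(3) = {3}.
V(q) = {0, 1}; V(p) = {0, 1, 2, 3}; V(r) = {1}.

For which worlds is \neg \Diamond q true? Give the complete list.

2, 3

Let φ = \neg \Diamond q. Evaluate φ at each world:
  0 (successors {0}): φ is false.
  1 (successors {1}): φ is false.
  2 (successors {2, 3}): φ is true.
  3 (successors {3}): φ is true.
For instance, at 3:
  At 3: \Diamond q is false, so \neg \Diamond q is true.
    At 3: \Diamond q requires q at some successor in {3}.
      At 3: q is false.
    So \Diamond q is false at 3.
Satisfying worlds: {2, 3}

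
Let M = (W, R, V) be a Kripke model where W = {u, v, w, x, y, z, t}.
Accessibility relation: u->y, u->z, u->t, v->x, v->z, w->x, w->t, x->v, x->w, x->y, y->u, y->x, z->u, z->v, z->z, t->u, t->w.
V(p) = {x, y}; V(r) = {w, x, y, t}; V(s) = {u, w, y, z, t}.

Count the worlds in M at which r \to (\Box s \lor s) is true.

6

Recall that \Box ψ holds at a world iff ψ holds at every accessible world, and \Diamond ψ holds iff ψ holds at some accessible world.
Let φ = r \to (\Box s \lor s). Evaluate φ at each world:
  u (successors {y, z, t}): φ is true.
  v (successors {x, z}): φ is true.
  w (successors {x, t}): φ is true.
  x (successors {v, w, y}): φ is false.
  y (successors {u, x}): φ is true.
  z (successors {u, v, z}): φ is true.
  t (successors {u, w}): φ is true.
For instance, at x:
  At x: r is true, \Box s \lor s is false, so r \to (\Box s \lor s) is false.
    At x: \Box s is false, s is false, so \Box s \lor s is false.
      At x: \Box s requires s at every successor {v, w, y}.
        s fails at v, so \Box s is false at x.
Satisfying worlds: {u, v, w, y, z, t}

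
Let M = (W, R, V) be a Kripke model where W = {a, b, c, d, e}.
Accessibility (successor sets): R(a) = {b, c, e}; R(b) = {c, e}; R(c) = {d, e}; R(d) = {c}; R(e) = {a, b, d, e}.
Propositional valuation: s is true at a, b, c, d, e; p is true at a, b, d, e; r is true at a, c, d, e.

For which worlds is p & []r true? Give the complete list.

b, d

Let φ = p & []r. Evaluate φ at each world:
  a (successors {b, c, e}): φ is false.
  b (successors {c, e}): φ is true.
  c (successors {d, e}): φ is false.
  d (successors {c}): φ is true.
  e (successors {a, b, d, e}): φ is false.
For instance, at b:
  At b: p is true, []r is true, so p & []r is true.
    At b: []r requires r at every successor {c, e}.
      At c: r is true.
      At e: r is true.
    So []r is true at b.
Satisfying worlds: {b, d}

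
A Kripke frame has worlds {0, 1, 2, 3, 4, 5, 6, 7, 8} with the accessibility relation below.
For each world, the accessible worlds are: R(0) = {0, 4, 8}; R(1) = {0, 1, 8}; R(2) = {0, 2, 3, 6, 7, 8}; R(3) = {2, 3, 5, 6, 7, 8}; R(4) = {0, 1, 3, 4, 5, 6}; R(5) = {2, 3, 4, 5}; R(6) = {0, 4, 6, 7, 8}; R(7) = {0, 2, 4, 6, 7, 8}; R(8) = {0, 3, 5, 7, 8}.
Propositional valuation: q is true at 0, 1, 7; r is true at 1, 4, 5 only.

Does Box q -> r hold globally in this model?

Let φ = Box q -> r. Evaluate φ at each world:
  0 (successors {0, 4, 8}): φ is true.
  1 (successors {0, 1, 8}): φ is true.
  2 (successors {0, 2, 3, 6, 7, 8}): φ is true.
  3 (successors {2, 3, 5, 6, 7, 8}): φ is true.
  4 (successors {0, 1, 3, 4, 5, 6}): φ is true.
  5 (successors {2, 3, 4, 5}): φ is true.
  6 (successors {0, 4, 6, 7, 8}): φ is true.
  7 (successors {0, 2, 4, 6, 7, 8}): φ is true.
  8 (successors {0, 3, 5, 7, 8}): φ is true.
For instance, at 6:
  At 6: Box q is false, r is false, so Box q -> r is true.
    At 6: Box q requires q at every successor {0, 4, 6, 7, 8}.
      q fails at 4, so Box q is false at 6.

Yes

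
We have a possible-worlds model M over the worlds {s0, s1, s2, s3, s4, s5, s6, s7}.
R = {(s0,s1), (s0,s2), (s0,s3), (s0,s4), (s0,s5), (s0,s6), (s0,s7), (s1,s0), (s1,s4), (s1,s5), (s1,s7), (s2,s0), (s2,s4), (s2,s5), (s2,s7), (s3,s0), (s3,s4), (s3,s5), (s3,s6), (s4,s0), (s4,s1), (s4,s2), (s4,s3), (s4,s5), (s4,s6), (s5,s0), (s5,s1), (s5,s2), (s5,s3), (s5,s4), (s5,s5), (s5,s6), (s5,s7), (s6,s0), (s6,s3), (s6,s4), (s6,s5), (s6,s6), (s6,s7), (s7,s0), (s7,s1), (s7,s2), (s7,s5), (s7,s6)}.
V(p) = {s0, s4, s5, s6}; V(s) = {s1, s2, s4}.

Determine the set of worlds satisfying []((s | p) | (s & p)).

s3, s7

Recall that []ψ holds at a world iff ψ holds at every accessible world, and <>ψ holds iff ψ holds at some accessible world.
Let φ = []((s | p) | (s & p)). Evaluate φ at each world:
  s0 (successors {s1, s2, s3, s4, s5, s6, s7}): φ is false.
  s1 (successors {s0, s4, s5, s7}): φ is false.
  s2 (successors {s0, s4, s5, s7}): φ is false.
  s3 (successors {s0, s4, s5, s6}): φ is true.
  s4 (successors {s0, s1, s2, s3, s5, s6}): φ is false.
  s5 (successors {s0, s1, s2, s3, s4, s5, s6, s7}): φ is false.
  s6 (successors {s0, s3, s4, s5, s6, s7}): φ is false.
  s7 (successors {s0, s1, s2, s5, s6}): φ is true.
For instance, at s0:
  At s0: []((s | p) | (s & p)) requires (s | p) | (s & p) at every successor {s1, s2, s3, s4, s5, s6, s7}.
    (s | p) | (s & p) fails at s3, so []((s | p) | (s & p)) is false at s0.
Satisfying worlds: {s3, s7}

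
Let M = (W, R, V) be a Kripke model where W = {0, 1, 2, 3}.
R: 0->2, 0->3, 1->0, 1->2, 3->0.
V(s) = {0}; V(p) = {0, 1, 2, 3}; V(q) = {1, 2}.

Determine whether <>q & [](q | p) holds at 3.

Recall that []ψ holds at a world iff ψ holds at every accessible world, and <>ψ holds iff ψ holds at some accessible world.
At 3: <>q is false, [](q | p) is true, so <>q & [](q | p) is false.
  At 3: <>q requires q at some successor in {0}.
    At 0: q is false.
  So <>q is false at 3.
  At 3: [](q | p) requires q | p at every successor {0}.
    At 0: q | p is true.
  So [](q | p) is true at 3.

No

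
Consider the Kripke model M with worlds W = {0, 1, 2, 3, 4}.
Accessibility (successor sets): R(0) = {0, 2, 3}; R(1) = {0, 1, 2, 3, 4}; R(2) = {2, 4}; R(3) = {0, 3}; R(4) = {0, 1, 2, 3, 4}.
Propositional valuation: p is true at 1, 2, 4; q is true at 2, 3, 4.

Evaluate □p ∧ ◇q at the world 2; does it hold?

Yes

At 2: □p is true, ◇q is true, so □p ∧ ◇q is true.
  At 2: □p requires p at every successor {2, 4}.
    At 2: p is true.
    At 4: p is true.
  So □p is true at 2.
  At 2: ◇q requires q at some successor in {2, 4}.
    q holds at 2, so ◇q is true at 2.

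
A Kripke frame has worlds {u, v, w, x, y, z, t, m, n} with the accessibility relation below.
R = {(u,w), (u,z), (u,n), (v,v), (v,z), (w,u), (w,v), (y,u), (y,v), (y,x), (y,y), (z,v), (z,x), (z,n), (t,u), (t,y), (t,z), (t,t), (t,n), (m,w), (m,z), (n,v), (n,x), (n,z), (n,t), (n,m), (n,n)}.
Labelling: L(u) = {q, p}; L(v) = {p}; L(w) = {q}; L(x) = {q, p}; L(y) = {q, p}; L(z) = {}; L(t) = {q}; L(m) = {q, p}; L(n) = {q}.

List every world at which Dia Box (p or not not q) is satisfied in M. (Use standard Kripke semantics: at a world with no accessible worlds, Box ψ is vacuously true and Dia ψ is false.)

Let φ = Dia Box (p or not not q). Evaluate φ at each world:
  u (successors {w, z, n}): φ is true.
  v (successors {v, z}): φ is true.
  w (successors {u, v}): φ is false.
  x (successors ∅): φ is false.
  y (successors {u, v, x, y}): φ is true.
  z (successors {v, x, n}): φ is true.
  t (successors {u, y, z, t, n}): φ is true.
  m (successors {w, z}): φ is true.
  n (successors {v, x, z, t, m, n}): φ is true.
For instance, at y:
  At y: Dia Box (p or not not q) requires Box (p or not not q) at some successor in {u, v, x, y}.
    Box (p or not not q) holds at x, so Dia Box (p or not not q) is true at y.
      At x: no accessible worlds, so Box (p or not not q) holds vacuously.
Satisfying worlds: {u, v, y, z, t, m, n}

u, v, y, z, t, m, n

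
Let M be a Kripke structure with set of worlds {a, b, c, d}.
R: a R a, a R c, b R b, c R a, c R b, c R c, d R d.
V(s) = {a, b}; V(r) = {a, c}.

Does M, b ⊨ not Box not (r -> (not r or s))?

At b: Box not (r -> (not r or s)) is false, so not Box not (r -> (not r or s)) is true.
  At b: Box not (r -> (not r or s)) requires not (r -> (not r or s)) at every successor {b}.
    not (r -> (not r or s)) fails at b, so Box not (r -> (not r or s)) is false at b.

Yes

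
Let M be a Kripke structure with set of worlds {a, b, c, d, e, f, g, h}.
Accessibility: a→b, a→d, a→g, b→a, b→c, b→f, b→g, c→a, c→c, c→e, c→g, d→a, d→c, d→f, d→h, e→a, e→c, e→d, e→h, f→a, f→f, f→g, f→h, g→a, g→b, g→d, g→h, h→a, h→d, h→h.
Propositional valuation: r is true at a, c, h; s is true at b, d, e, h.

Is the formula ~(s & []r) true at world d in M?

At d: s & []r is false, so ~(s & []r) is true.
  At d: s is true, []r is false, so s & []r is false.
    At d: []r requires r at every successor {a, c, f, h}.
      r fails at f, so []r is false at d.

Yes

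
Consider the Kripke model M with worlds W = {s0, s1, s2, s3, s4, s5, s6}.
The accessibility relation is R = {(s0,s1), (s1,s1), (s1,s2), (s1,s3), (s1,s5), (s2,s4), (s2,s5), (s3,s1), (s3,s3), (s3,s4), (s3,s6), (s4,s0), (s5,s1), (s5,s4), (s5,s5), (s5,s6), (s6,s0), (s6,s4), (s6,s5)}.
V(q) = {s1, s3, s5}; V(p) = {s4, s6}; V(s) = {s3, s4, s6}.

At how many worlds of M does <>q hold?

6

Let φ = <>q. Evaluate φ at each world:
  s0 (successors {s1}): φ is true.
  s1 (successors {s1, s2, s3, s5}): φ is true.
  s2 (successors {s4, s5}): φ is true.
  s3 (successors {s1, s3, s4, s6}): φ is true.
  s4 (successors {s0}): φ is false.
  s5 (successors {s1, s4, s5, s6}): φ is true.
  s6 (successors {s0, s4, s5}): φ is true.
For instance, at s6:
  At s6: <>q requires q at some successor in {s0, s4, s5}.
    q holds at s5, so <>q is true at s6.
Satisfying worlds: {s0, s1, s2, s3, s5, s6}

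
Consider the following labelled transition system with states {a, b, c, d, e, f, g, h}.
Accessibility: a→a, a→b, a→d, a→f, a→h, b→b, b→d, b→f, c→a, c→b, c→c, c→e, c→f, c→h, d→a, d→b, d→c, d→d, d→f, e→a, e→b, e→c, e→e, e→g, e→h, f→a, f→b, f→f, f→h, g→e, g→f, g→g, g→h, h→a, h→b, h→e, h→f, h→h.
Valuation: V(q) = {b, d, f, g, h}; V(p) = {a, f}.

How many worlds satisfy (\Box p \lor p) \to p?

8

Let φ = (\Box p \lor p) \to p. Evaluate φ at each world:
  a (successors {a, b, d, f, h}): φ is true.
  b (successors {b, d, f}): φ is true.
  c (successors {a, b, c, e, f, h}): φ is true.
  d (successors {a, b, c, d, f}): φ is true.
  e (successors {a, b, c, e, g, h}): φ is true.
  f (successors {a, b, f, h}): φ is true.
  g (successors {e, f, g, h}): φ is true.
  h (successors {a, b, e, f, h}): φ is true.
For instance, at d:
  At d: \Box p \lor p is false, p is false, so (\Box p \lor p) \to p is true.
    At d: \Box p is false, p is false, so \Box p \lor p is false.
      At d: \Box p requires p at every successor {a, b, c, d, f}.
        p fails at b, so \Box p is false at d.
Satisfying worlds: {a, b, c, d, e, f, g, h}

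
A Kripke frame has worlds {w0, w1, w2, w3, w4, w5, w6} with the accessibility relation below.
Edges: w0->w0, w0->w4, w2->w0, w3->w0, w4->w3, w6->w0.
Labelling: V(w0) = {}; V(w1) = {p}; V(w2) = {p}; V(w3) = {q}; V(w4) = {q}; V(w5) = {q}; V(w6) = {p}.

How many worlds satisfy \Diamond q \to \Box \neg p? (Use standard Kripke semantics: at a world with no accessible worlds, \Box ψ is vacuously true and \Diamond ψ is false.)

Let φ = \Diamond q \to \Box \neg p. Evaluate φ at each world:
  w0 (successors {w0, w4}): φ is true.
  w1 (successors ∅): φ is true.
  w2 (successors {w0}): φ is true.
  w3 (successors {w0}): φ is true.
  w4 (successors {w3}): φ is true.
  w5 (successors ∅): φ is true.
  w6 (successors {w0}): φ is true.
For instance, at w6:
  At w6: \Diamond q is false, \Box \neg p is true, so \Diamond q \to \Box \neg p is true.
    At w6: \Diamond q requires q at some successor in {w0}.
      At w0: q is false.
    So \Diamond q is false at w6.
    At w6: \Box \neg p requires \neg p at every successor {w0}.
      At w0: \neg p is true.
    So \Box \neg p is true at w6.
Satisfying worlds: {w0, w1, w2, w3, w4, w5, w6}

7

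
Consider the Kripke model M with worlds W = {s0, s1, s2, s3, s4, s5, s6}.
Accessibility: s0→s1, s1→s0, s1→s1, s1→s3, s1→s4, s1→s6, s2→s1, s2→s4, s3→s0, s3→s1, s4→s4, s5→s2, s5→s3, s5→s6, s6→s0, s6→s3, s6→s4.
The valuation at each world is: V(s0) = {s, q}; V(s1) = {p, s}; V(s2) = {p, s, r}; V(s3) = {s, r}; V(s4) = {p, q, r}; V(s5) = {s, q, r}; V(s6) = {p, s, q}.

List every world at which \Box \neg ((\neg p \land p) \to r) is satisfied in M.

Recall that \Box ψ holds at a world iff ψ holds at every accessible world, and \Diamond ψ holds iff ψ holds at some accessible world.
Let φ = \Box \neg ((\neg p \land p) \to r). Evaluate φ at each world:
  s0 (successors {s1}): φ is false.
  s1 (successors {s0, s1, s3, s4, s6}): φ is false.
  s2 (successors {s1, s4}): φ is false.
  s3 (successors {s0, s1}): φ is false.
  s4 (successors {s4}): φ is false.
  s5 (successors {s2, s3, s6}): φ is false.
  s6 (successors {s0, s3, s4}): φ is false.
For instance, at s5:
  At s5: \Box \neg ((\neg p \land p) \to r) requires \neg ((\neg p \land p) \to r) at every successor {s2, s3, s6}.
    \neg ((\neg p \land p) \to r) fails at s2, so \Box \neg ((\neg p \land p) \to r) is false at s5.
Satisfying worlds: none.

none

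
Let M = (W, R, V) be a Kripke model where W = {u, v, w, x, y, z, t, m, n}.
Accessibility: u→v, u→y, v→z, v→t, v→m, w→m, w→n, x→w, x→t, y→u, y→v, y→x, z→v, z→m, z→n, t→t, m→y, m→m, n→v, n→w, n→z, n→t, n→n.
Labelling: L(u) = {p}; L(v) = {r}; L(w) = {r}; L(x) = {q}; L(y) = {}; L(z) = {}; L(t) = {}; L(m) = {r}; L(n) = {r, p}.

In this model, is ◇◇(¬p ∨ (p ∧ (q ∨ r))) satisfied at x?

Yes

Recall that ◇ψ holds at a world iff ψ holds at some accessible world.
At x: ◇◇(¬p ∨ (p ∧ (q ∨ r))) requires ◇(¬p ∨ (p ∧ (q ∨ r))) at some successor in {w, t}.
  ◇(¬p ∨ (p ∧ (q ∨ r))) holds at w, so ◇◇(¬p ∨ (p ∧ (q ∨ r))) is true at x.
    At w: ◇(¬p ∨ (p ∧ (q ∨ r))) requires ¬p ∨ (p ∧ (q ∨ r)) at some successor in {m, n}.
      ¬p ∨ (p ∧ (q ∨ r)) holds at m, so ◇(¬p ∨ (p ∧ (q ∨ r))) is true at w.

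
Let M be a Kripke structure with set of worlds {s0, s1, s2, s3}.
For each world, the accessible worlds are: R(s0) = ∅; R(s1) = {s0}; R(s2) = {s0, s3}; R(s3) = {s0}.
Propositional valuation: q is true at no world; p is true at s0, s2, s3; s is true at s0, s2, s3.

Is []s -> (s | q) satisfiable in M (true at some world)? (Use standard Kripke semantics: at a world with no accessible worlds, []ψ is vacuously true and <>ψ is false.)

Yes

Recall that []ψ holds at a world iff ψ holds at every accessible world, and <>ψ holds iff ψ holds at some accessible world.
Let φ = []s -> (s | q). Evaluate φ at each world:
  s0 (successors ∅): φ is true.
  s1 (successors {s0}): φ is false.
  s2 (successors {s0, s3}): φ is true.
  s3 (successors {s0}): φ is true.
Detail at s0 (witness):
  At s0: []s is true, s | q is true, so []s -> (s | q) is true.
    At s0: no accessible worlds, so []s holds vacuously.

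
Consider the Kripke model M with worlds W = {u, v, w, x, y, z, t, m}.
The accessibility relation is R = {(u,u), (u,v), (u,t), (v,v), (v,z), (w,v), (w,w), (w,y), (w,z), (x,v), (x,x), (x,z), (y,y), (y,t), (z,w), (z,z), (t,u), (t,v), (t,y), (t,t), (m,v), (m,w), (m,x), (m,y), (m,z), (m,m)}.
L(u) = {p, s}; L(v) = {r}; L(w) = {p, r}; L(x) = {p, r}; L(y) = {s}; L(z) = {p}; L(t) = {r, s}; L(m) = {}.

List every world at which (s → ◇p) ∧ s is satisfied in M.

Let φ = (s → ◇p) ∧ s. Evaluate φ at each world:
  u (successors {u, v, t}): φ is true.
  v (successors {v, z}): φ is false.
  w (successors {v, w, y, z}): φ is false.
  x (successors {v, x, z}): φ is false.
  y (successors {y, t}): φ is false.
  z (successors {w, z}): φ is false.
  t (successors {u, v, y, t}): φ is true.
  m (successors {v, w, x, y, z, m}): φ is false.
For instance, at z:
  At z: s → ◇p is true, s is false, so (s → ◇p) ∧ s is false.
    At z: s is false, ◇p is true, so s → ◇p is true.
      At z: ◇p requires p at some successor in {w, z}.
        p holds at w, so ◇p is true at z.
Satisfying worlds: {u, t}

u, t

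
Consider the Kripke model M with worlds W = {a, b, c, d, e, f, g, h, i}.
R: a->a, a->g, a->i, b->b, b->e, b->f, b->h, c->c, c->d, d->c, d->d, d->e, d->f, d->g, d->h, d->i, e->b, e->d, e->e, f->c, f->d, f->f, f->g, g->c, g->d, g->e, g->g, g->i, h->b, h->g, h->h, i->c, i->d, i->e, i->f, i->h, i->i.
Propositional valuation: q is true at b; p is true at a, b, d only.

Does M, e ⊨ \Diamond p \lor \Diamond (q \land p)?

Yes

At e: \Diamond p is true, \Diamond (q \land p) is true, so \Diamond p \lor \Diamond (q \land p) is true.
  At e: \Diamond p requires p at some successor in {b, d, e}.
    p holds at b, so \Diamond p is true at e.
  At e: \Diamond (q \land p) requires q \land p at some successor in {b, d, e}.
    q \land p holds at b, so \Diamond (q \land p) is true at e.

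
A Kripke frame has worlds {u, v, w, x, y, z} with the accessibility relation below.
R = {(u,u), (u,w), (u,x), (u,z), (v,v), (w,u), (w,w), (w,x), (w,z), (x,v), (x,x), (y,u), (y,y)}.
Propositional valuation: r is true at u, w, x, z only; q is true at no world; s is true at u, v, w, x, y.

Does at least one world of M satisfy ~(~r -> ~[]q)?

Let φ = ~(~r -> ~[]q). Evaluate φ at each world:
  u (successors {u, w, x, z}): φ is false.
  v (successors {v}): φ is false.
  w (successors {u, w, x, z}): φ is false.
  x (successors {v, x}): φ is false.
  y (successors {u, y}): φ is false.
  z (successors ∅): φ is false.
For instance, at v:
  At v: ~r -> ~[]q is true, so ~(~r -> ~[]q) is false.
    At v: ~r is true, ~[]q is true, so ~r -> ~[]q is true.
      At v: []q is false, so ~[]q is true.

No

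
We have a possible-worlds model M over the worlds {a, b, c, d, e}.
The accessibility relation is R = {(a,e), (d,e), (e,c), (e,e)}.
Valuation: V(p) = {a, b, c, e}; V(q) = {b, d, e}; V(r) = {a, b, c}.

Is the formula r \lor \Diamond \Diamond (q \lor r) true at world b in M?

Yes

Recall that \Diamond ψ holds at a world iff ψ holds at some accessible world.
At b: r is true, \Diamond \Diamond (q \lor r) is false, so r \lor \Diamond \Diamond (q \lor r) is true.
  At b: no accessible worlds, so \Diamond \Diamond (q \lor r) is false.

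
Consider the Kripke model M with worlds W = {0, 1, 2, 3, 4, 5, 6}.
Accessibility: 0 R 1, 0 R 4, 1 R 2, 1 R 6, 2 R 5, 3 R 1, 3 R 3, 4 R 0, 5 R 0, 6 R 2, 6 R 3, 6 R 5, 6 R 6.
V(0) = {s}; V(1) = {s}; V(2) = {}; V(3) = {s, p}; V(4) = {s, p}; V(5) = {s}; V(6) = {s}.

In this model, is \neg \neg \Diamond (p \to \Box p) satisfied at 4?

Yes

Recall that \Box ψ holds at a world iff ψ holds at every accessible world, and \Diamond ψ holds iff ψ holds at some accessible world.
At 4: \neg \Diamond (p \to \Box p) is false, so \neg \neg \Diamond (p \to \Box p) is true.
  At 4: \Diamond (p \to \Box p) is true, so \neg \Diamond (p \to \Box p) is false.
    At 4: \Diamond (p \to \Box p) requires p \to \Box p at some successor in {0}.
      p \to \Box p holds at 0, so \Diamond (p \to \Box p) is true at 4.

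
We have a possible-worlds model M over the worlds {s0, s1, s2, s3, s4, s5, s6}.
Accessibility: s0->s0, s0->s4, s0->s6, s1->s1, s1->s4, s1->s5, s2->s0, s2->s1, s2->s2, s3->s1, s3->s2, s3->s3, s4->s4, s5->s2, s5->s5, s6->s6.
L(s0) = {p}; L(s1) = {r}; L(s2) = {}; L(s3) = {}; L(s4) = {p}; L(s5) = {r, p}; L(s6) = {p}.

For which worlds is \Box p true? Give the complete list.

Let φ = \Box p. Evaluate φ at each world:
  s0 (successors {s0, s4, s6}): φ is true.
  s1 (successors {s1, s4, s5}): φ is false.
  s2 (successors {s0, s1, s2}): φ is false.
  s3 (successors {s1, s2, s3}): φ is false.
  s4 (successors {s4}): φ is true.
  s5 (successors {s2, s5}): φ is false.
  s6 (successors {s6}): φ is true.
For instance, at s5:
  At s5: \Box p requires p at every successor {s2, s5}.
    p fails at s2, so \Box p is false at s5.
Satisfying worlds: {s0, s4, s6}

s0, s4, s6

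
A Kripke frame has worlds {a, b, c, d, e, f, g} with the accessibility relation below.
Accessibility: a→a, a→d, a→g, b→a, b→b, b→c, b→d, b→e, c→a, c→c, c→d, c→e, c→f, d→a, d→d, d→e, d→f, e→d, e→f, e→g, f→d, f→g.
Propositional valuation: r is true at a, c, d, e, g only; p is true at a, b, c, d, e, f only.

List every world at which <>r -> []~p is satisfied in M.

Let φ = <>r -> []~p. Evaluate φ at each world:
  a (successors {a, d, g}): φ is false.
  b (successors {a, b, c, d, e}): φ is false.
  c (successors {a, c, d, e, f}): φ is false.
  d (successors {a, d, e, f}): φ is false.
  e (successors {d, f, g}): φ is false.
  f (successors {d, g}): φ is false.
  g (successors ∅): φ is true.
For instance, at a:
  At a: <>r is true, []~p is false, so <>r -> []~p is false.
    At a: <>r requires r at some successor in {a, d, g}.
      r holds at a, so <>r is true at a.
    At a: []~p requires ~p at every successor {a, d, g}.
      ~p fails at a, so []~p is false at a.
Satisfying worlds: {g}

g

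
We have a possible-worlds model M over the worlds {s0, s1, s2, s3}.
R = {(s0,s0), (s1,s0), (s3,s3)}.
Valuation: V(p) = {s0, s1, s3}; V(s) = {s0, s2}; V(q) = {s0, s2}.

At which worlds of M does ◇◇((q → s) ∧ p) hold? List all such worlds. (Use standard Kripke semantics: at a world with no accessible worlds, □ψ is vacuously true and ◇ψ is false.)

s0, s1, s3

Let φ = ◇◇((q → s) ∧ p). Evaluate φ at each world:
  s0 (successors {s0}): φ is true.
  s1 (successors {s0}): φ is true.
  s2 (successors ∅): φ is false.
  s3 (successors {s3}): φ is true.
For instance, at s1:
  At s1: ◇◇((q → s) ∧ p) requires ◇((q → s) ∧ p) at some successor in {s0}.
    ◇((q → s) ∧ p) holds at s0, so ◇◇((q → s) ∧ p) is true at s1.
      At s0: ◇((q → s) ∧ p) requires (q → s) ∧ p at some successor in {s0}.
        (q → s) ∧ p holds at s0, so ◇((q → s) ∧ p) is true at s0.
Satisfying worlds: {s0, s1, s3}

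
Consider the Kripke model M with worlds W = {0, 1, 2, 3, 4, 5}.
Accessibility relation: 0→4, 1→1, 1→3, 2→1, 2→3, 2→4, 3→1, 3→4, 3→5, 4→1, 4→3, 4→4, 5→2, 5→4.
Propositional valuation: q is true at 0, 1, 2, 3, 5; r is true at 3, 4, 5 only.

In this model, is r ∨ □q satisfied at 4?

At 4: r is true, □q is false, so r ∨ □q is true.
  At 4: □q requires q at every successor {1, 3, 4}.
    q fails at 4, so □q is false at 4.

Yes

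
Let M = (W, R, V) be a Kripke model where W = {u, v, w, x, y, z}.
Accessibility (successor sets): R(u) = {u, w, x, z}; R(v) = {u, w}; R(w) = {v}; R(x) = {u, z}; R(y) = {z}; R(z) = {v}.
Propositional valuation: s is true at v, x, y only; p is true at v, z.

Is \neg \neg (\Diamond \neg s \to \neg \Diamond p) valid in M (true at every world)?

No

Let φ = \neg \neg (\Diamond \neg s \to \neg \Diamond p). Evaluate φ at each world:
  u (successors {u, w, x, z}): φ is false.
  v (successors {u, w}): φ is true.
  w (successors {v}): φ is true.
  x (successors {u, z}): φ is false.
  y (successors {z}): φ is false.
  z (successors {v}): φ is true.
Detail at u (counterexample):
  At u: \neg (\Diamond \neg s \to \neg \Diamond p) is true, so \neg \neg (\Diamond \neg s \to \neg \Diamond p) is false.
    At u: \Diamond \neg s \to \neg \Diamond p is false, so \neg (\Diamond \neg s \to \neg \Diamond p) is true.
      At u: \Diamond \neg s is true, \neg \Diamond p is false, so \Diamond \neg s \to \neg \Diamond p is false.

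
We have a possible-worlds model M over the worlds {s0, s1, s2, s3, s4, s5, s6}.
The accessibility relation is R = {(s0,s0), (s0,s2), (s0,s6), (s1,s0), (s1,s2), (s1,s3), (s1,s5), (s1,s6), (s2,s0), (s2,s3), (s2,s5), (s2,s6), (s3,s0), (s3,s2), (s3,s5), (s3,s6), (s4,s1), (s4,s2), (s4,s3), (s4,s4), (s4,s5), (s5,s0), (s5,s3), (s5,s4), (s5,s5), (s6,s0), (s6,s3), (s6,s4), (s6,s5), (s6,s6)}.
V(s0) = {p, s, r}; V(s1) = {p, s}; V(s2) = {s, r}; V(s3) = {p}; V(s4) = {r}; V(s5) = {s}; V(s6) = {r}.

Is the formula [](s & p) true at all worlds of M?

Recall that []ψ holds at a world iff ψ holds at every accessible world, and <>ψ holds iff ψ holds at some accessible world.
Let φ = [](s & p). Evaluate φ at each world:
  s0 (successors {s0, s2, s6}): φ is false.
  s1 (successors {s0, s2, s3, s5, s6}): φ is false.
  s2 (successors {s0, s3, s5, s6}): φ is false.
  s3 (successors {s0, s2, s5, s6}): φ is false.
  s4 (successors {s1, s2, s3, s4, s5}): φ is false.
  s5 (successors {s0, s3, s4, s5}): φ is false.
  s6 (successors {s0, s3, s4, s5, s6}): φ is false.
Detail at s0 (counterexample):
  At s0: [](s & p) requires s & p at every successor {s0, s2, s6}.
    s & p fails at s2, so [](s & p) is false at s0.

No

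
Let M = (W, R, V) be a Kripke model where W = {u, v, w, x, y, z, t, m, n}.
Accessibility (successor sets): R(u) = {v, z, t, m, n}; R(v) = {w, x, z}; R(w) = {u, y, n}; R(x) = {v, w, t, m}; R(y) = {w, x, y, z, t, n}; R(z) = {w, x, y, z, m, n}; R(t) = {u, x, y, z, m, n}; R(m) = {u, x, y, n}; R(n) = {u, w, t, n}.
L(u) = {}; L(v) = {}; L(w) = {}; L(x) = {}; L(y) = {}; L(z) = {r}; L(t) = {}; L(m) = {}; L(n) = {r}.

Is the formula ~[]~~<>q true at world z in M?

At z: []~~<>q is false, so ~[]~~<>q is true.
  At z: []~~<>q requires ~~<>q at every successor {w, x, y, z, m, n}.
    ~~<>q fails at w, so []~~<>q is false at z.
      At w: ~<>q is true, so ~~<>q is false.

Yes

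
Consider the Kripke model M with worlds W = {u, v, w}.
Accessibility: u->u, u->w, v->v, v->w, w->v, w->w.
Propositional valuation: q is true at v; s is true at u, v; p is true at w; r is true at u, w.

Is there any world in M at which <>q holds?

Let φ = <>q. Evaluate φ at each world:
  u (successors {u, w}): φ is false.
  v (successors {v, w}): φ is true.
  w (successors {v, w}): φ is true.
Detail at v (witness):
  At v: <>q requires q at some successor in {v, w}.
    q holds at v, so <>q is true at v.

Yes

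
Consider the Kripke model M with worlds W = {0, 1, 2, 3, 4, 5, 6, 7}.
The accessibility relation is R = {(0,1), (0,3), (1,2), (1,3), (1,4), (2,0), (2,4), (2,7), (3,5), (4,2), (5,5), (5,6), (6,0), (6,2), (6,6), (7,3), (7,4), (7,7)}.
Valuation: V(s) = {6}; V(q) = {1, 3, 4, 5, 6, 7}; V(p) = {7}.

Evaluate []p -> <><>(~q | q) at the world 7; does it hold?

Yes

At 7: []p is false, <><>(~q | q) is true, so []p -> <><>(~q | q) is true.
  At 7: []p requires p at every successor {3, 4, 7}.
    p fails at 3, so []p is false at 7.
  At 7: <><>(~q | q) requires <>(~q | q) at some successor in {3, 4, 7}.
    <>(~q | q) holds at 3, so <><>(~q | q) is true at 7.
      At 3: <>(~q | q) requires ~q | q at some successor in {5}.
        ~q | q holds at 5, so <>(~q | q) is true at 3.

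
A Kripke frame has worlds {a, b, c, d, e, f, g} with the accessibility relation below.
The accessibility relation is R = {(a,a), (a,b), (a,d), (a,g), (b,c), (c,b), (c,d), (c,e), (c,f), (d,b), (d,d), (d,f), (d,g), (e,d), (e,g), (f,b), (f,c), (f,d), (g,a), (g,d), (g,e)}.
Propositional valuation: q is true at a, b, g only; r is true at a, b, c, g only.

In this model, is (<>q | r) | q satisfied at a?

Yes

At a: <>q | r is true, q is true, so (<>q | r) | q is true.
  At a: <>q is true, r is true, so <>q | r is true.
    At a: <>q requires q at some successor in {a, b, d, g}.
      q holds at a, so <>q is true at a.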